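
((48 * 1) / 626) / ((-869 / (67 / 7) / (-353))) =0.30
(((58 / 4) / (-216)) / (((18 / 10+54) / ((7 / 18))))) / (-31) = 1015 / 67254624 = 0.00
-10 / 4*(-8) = 20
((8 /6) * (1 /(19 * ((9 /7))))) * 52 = 1456 /513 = 2.84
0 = 0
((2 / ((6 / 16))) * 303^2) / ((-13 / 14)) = -6855072 / 13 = -527313.23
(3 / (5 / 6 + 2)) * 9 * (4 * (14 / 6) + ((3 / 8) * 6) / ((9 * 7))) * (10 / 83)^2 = 1062450 / 819791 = 1.30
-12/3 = -4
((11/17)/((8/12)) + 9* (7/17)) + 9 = 465/34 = 13.68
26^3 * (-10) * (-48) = 8436480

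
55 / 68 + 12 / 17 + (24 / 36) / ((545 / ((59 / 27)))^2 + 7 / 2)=133824773285 / 88349710668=1.51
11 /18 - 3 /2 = -8 /9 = -0.89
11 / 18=0.61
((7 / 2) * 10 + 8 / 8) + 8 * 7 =92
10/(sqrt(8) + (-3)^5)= -0.04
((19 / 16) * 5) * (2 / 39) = 0.30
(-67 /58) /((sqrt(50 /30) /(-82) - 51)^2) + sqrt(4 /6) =-35455459616274 /79831913397467981 + 5652073368 * sqrt(15) /79831913397467981 + sqrt(6) /3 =0.82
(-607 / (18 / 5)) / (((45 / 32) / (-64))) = 621568 / 81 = 7673.68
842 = 842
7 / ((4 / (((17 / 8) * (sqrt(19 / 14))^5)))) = 6137 * sqrt(266) / 12544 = 7.98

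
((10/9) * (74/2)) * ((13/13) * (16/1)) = 5920/9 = 657.78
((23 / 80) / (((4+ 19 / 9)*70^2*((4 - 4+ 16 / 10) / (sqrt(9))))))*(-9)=-0.00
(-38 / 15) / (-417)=38 / 6255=0.01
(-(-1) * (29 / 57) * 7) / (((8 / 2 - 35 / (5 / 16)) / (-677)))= 137431 / 6156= 22.32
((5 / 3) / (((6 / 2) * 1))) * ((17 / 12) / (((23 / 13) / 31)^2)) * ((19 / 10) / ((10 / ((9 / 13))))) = 4035239 / 126960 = 31.78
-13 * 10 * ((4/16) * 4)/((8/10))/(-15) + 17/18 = 106/9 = 11.78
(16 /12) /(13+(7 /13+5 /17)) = 884 /9171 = 0.10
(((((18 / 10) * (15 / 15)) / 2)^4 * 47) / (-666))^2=1173953169 / 547600000000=0.00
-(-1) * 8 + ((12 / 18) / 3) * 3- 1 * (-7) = 15.67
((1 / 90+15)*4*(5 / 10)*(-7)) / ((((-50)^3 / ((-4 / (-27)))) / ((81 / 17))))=9457 / 7968750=0.00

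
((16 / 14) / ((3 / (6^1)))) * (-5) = -80 / 7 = -11.43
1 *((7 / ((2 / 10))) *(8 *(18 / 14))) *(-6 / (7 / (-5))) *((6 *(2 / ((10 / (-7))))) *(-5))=64800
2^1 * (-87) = -174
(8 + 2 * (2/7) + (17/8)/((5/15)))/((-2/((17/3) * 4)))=-4743/28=-169.39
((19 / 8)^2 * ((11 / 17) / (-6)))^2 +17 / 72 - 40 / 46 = -258190385 / 980140032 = -0.26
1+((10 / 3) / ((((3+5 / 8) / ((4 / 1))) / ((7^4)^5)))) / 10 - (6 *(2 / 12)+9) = 2553352521523583249 / 87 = 29348879557742336.20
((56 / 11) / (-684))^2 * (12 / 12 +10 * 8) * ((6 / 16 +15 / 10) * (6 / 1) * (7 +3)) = 22050 / 43681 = 0.50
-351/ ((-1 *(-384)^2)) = 39/ 16384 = 0.00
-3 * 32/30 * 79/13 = -1264/65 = -19.45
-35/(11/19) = -665/11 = -60.45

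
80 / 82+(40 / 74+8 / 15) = 46636 / 22755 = 2.05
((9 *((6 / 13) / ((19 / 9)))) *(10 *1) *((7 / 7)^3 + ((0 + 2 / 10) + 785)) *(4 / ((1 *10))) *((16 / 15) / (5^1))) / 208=2547288 / 401375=6.35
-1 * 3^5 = -243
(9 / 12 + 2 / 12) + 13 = 13.92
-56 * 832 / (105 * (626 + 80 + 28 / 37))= -123136 / 196125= -0.63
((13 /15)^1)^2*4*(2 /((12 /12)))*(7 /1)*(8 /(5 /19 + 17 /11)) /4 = 282568 /6075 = 46.51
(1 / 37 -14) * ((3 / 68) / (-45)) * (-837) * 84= -963.15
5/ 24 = 0.21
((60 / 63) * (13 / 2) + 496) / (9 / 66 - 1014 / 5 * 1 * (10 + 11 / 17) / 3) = -19721020 / 28258881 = -0.70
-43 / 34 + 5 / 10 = -13 / 17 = -0.76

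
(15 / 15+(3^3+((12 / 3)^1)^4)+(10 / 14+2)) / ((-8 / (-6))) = 6021 / 28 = 215.04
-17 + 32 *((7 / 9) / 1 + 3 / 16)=125 / 9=13.89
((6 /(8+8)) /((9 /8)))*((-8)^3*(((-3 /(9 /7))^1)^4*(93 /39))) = -38108672 /3159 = -12063.52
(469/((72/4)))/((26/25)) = 11725/468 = 25.05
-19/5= -3.80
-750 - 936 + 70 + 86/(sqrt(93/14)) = -1582.63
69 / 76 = 0.91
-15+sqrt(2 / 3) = -15+sqrt(6) / 3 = -14.18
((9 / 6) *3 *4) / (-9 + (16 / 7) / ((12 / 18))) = -42 / 13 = -3.23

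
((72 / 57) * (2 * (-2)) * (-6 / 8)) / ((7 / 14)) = 144 / 19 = 7.58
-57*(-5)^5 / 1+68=178193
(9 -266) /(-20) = 257 /20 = 12.85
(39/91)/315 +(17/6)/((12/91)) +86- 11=96.49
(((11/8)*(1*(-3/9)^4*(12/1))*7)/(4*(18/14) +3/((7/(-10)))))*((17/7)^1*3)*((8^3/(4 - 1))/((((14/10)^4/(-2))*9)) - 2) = -71962649/500094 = -143.90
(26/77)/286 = 1/847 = 0.00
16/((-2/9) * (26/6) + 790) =54/2663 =0.02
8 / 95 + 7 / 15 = 157 / 285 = 0.55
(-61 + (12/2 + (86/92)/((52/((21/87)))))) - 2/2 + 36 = -1387059/69368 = -20.00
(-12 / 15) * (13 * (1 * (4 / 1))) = -208 / 5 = -41.60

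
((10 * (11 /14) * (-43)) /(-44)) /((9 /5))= 1075 /252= 4.27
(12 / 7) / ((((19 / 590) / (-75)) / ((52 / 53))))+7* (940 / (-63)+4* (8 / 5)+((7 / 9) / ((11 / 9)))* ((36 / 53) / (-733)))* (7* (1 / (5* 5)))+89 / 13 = -3264237127258493 / 831227772375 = -3927.01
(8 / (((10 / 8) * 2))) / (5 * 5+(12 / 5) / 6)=16 / 127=0.13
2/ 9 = 0.22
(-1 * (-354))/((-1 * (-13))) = 354/13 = 27.23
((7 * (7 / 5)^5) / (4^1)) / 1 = 9.41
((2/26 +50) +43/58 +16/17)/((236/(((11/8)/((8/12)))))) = 21893949/48400768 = 0.45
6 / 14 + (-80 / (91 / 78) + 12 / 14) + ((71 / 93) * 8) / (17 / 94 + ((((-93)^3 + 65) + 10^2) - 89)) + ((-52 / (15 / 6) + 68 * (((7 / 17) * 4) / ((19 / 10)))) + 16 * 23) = 1584391762581223 / 4675630242465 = 338.86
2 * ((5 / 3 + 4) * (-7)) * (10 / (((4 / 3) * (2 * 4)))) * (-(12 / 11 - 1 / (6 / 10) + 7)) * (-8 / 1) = -126140 / 33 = -3822.42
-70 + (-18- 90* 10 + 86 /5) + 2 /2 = -4849 /5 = -969.80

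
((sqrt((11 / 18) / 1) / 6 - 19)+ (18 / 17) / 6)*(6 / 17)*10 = -19200 / 289+ 5*sqrt(22) / 51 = -65.98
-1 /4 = -0.25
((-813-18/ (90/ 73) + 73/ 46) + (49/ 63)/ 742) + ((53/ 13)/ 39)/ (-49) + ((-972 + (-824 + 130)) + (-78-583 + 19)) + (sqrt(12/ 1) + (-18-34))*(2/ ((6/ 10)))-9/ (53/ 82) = -1508701933603/ 454254255 + 20*sqrt(3)/ 3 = -3309.72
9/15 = 3/5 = 0.60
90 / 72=5 / 4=1.25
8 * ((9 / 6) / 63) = 4 / 21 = 0.19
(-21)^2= 441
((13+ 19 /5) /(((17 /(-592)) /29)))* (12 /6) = -2884224 /85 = -33932.05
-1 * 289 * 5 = -1445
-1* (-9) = 9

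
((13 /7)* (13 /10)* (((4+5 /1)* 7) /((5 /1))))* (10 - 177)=-254007 /50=-5080.14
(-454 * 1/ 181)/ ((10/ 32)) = -7264/ 905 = -8.03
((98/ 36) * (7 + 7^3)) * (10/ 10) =8575/ 9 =952.78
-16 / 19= -0.84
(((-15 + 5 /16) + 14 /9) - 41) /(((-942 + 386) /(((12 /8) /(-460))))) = -0.00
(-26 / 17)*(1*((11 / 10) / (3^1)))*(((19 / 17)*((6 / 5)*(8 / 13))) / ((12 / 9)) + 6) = -26818 / 7225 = -3.71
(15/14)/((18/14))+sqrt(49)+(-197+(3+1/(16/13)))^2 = 28668859/768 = 37329.24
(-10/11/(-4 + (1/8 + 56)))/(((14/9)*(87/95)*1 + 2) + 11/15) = -1520/362373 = -0.00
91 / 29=3.14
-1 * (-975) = 975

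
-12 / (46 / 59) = -354 / 23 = -15.39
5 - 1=4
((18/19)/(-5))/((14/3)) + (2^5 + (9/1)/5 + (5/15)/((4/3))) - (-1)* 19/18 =35.06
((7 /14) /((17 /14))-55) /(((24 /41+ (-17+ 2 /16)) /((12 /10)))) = 608768 /151385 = 4.02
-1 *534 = -534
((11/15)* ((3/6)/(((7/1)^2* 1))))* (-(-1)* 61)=671/1470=0.46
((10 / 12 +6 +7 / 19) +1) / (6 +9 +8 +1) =935 / 2736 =0.34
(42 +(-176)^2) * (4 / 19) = 124072 / 19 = 6530.11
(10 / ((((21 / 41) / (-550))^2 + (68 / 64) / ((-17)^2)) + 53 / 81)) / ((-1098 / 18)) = -28008317700000 / 112419499493833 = -0.25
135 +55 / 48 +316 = 21703 / 48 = 452.15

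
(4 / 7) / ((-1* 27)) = -0.02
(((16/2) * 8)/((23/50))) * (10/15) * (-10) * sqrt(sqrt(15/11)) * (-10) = 640000 * 11^(3/4) * 15^(1/4)/759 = 10023.18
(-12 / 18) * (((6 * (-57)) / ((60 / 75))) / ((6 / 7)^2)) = 387.92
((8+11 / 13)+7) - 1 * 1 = 193 / 13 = 14.85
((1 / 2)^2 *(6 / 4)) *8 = 3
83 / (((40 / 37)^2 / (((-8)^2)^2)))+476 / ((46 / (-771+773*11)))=213264344 / 575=370894.51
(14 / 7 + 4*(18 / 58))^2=8836 / 841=10.51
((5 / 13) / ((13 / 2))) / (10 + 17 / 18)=180 / 33293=0.01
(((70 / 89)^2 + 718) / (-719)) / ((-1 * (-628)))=-2846089 / 1788292486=-0.00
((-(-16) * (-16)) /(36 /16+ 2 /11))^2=126877696 /11449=11081.99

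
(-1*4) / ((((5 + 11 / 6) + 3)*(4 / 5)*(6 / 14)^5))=-168070 / 4779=-35.17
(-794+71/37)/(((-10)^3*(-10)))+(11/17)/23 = -7389037/144670000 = -0.05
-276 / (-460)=3 / 5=0.60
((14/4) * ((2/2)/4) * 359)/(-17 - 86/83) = -208579/11976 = -17.42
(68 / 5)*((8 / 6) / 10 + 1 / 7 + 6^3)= 1544212 / 525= 2941.36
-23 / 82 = -0.28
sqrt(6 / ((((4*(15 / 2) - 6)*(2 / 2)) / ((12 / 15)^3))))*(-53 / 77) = -212*sqrt(5) / 1925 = -0.25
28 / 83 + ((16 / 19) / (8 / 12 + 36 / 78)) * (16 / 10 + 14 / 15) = 10172 / 4565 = 2.23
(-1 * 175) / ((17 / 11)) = -1925 / 17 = -113.24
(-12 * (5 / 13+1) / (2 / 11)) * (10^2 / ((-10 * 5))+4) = -2376 / 13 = -182.77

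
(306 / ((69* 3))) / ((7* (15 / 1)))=34 / 2415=0.01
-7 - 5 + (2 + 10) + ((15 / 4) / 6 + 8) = 69 / 8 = 8.62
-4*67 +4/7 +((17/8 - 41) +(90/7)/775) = -2658571/8680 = -306.29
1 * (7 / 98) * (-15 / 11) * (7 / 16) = -15 / 352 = -0.04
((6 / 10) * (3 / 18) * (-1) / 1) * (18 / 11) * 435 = -783 / 11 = -71.18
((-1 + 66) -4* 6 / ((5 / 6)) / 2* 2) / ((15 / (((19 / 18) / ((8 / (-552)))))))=-79097 / 450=-175.77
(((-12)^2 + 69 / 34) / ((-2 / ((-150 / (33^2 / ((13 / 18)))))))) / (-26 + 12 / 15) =-2689375 / 9330552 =-0.29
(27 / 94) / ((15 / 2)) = 9 / 235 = 0.04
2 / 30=1 / 15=0.07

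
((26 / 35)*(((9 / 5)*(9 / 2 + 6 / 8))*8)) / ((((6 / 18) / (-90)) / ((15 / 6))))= -37908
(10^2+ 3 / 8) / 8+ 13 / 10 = 4431 / 320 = 13.85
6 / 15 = 2 / 5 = 0.40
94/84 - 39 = -1591/42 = -37.88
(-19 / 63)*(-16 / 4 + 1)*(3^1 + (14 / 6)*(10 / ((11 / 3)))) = 8.47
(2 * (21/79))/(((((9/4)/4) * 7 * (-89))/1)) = -32/21093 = -0.00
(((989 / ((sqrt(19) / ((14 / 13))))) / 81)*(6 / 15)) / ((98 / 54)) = 3956*sqrt(19) / 25935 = 0.66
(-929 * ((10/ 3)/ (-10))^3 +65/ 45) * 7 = 6776/ 27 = 250.96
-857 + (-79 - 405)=-1341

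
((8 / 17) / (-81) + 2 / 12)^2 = 196249 / 7584516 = 0.03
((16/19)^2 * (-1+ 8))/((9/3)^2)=1792/3249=0.55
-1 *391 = -391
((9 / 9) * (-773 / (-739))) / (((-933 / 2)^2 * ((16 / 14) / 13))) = 70343 / 1286582742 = 0.00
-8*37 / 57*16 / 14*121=-286528 / 399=-718.12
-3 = -3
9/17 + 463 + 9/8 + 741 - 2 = 163697/136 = 1203.65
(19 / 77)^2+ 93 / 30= 187409 / 59290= 3.16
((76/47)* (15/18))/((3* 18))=95/3807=0.02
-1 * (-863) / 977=863 / 977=0.88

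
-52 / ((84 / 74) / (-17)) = 16354 / 21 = 778.76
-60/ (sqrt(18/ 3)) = -10 * sqrt(6) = -24.49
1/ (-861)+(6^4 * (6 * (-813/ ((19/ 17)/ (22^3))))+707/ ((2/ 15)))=-1970592702787019/ 32718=-60229619866.34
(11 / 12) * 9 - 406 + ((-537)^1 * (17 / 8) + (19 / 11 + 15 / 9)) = -405367 / 264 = -1535.48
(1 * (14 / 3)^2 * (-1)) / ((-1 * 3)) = 196 / 27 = 7.26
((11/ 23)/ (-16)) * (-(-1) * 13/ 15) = -143/ 5520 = -0.03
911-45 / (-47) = 42862 / 47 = 911.96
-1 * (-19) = 19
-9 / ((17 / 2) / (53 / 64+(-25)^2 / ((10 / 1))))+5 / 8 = -36137 / 544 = -66.43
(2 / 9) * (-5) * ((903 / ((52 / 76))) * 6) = -8798.46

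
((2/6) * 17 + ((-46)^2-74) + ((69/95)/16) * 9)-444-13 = 7255303/4560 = 1591.08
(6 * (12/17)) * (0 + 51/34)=6.35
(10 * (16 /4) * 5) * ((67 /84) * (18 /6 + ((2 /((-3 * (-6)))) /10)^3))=146529067 /306180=478.57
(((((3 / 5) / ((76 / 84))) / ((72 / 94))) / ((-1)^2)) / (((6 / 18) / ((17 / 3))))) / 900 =5593 / 342000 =0.02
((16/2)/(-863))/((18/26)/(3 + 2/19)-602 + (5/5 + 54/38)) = 116584/7537800145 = 0.00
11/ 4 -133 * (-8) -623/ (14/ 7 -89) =373721/ 348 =1073.91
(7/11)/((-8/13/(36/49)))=-117/154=-0.76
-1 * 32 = -32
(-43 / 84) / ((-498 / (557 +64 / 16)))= 8041 / 13944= 0.58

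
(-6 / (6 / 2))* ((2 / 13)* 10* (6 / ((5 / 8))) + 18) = -852 / 13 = -65.54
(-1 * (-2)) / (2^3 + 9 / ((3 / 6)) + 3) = 2 / 29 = 0.07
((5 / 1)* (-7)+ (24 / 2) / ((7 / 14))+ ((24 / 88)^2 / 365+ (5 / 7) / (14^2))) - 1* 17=-1696409467 / 60594380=-28.00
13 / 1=13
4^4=256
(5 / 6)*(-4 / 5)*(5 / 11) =-10 / 33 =-0.30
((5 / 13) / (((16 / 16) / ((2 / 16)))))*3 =15 / 104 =0.14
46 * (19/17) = 874/17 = 51.41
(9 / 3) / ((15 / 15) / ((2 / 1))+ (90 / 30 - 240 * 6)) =-6 / 2873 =-0.00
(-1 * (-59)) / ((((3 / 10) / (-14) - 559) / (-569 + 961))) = -3237920 / 78263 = -41.37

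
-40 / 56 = -5 / 7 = -0.71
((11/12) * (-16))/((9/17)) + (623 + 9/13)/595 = -5566864/208845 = -26.66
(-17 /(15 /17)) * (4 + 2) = -115.60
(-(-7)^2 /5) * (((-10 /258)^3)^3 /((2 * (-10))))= -3828125 /39570121523011523076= -0.00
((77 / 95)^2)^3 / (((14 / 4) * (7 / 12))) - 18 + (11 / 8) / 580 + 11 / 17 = -199600779556324961 / 11596809666500000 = -17.21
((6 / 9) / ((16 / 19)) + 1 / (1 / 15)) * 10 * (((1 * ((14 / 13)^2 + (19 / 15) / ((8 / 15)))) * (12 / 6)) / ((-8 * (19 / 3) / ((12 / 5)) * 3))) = -1811241 / 102752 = -17.63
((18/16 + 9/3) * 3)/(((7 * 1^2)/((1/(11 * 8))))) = 9/448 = 0.02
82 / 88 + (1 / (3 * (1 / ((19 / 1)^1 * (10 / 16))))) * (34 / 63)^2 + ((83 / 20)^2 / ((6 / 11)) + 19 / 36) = 3582176161 / 104781600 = 34.19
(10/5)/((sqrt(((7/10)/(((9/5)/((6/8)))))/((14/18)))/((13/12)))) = 13 * sqrt(6)/9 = 3.54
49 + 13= 62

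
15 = 15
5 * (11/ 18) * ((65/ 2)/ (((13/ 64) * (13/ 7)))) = 30800/ 117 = 263.25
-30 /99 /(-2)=5 /33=0.15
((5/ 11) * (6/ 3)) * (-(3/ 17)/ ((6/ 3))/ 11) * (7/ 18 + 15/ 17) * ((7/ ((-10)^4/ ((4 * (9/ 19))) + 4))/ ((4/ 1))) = -40845/ 13298291072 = -0.00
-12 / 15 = -4 / 5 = -0.80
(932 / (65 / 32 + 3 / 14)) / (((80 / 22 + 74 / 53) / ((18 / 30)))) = 60855872 / 1229835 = 49.48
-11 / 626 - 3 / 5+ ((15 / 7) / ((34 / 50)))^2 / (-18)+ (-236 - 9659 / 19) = -313929021206 / 421077335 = -745.54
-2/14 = -1/7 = -0.14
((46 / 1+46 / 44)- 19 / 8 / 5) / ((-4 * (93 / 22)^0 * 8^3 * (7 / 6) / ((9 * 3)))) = -1659771 / 3153920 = -0.53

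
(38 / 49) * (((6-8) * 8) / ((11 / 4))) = -2432 / 539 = -4.51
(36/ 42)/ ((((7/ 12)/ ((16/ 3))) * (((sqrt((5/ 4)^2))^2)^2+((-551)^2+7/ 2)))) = 98304/ 3808445473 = 0.00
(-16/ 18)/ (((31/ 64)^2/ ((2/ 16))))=-4096/ 8649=-0.47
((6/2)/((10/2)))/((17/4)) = 12/85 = 0.14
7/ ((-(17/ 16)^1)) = -112/ 17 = -6.59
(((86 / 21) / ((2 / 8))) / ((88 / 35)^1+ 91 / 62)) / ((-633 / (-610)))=65050400 / 16409259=3.96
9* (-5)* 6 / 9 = -30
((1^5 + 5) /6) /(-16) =-1 /16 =-0.06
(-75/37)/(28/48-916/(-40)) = -4500/52133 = -0.09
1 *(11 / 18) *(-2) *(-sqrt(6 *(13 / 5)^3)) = 143 *sqrt(390) / 225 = 12.55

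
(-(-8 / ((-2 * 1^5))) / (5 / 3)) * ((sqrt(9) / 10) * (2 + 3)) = -18 / 5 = -3.60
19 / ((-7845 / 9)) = -57 / 2615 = -0.02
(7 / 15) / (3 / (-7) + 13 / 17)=833 / 600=1.39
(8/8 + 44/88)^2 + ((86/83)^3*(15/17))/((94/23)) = 4550598957/1827431252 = 2.49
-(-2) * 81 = 162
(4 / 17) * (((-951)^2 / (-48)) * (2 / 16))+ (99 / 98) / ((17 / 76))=-14651499 / 26656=-549.65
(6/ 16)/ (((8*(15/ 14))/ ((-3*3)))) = -63/ 160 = -0.39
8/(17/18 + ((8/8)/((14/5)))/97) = 24444/2897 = 8.44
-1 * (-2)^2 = -4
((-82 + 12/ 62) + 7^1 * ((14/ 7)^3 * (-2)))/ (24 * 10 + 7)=-6008/ 7657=-0.78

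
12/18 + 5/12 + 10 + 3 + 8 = 22.08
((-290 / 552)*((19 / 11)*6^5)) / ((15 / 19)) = -2261304 / 253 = -8937.96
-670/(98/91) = -4355/7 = -622.14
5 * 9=45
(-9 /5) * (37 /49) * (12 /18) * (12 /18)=-148 /245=-0.60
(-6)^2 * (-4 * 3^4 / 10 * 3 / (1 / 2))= -34992 / 5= -6998.40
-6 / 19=-0.32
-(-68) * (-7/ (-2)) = 238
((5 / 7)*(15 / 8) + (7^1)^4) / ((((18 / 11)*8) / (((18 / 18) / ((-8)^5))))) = -1479841 / 264241152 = -0.01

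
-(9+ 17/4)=-53/4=-13.25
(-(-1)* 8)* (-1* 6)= -48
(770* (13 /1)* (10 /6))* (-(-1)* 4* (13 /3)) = 2602600 /9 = 289177.78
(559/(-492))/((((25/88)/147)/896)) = -526762.33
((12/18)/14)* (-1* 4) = -4/21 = -0.19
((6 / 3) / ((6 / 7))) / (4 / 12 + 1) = 7 / 4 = 1.75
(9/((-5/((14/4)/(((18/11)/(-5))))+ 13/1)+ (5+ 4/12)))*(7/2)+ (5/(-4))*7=-122899/17372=-7.07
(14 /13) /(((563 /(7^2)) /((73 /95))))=50078 /695305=0.07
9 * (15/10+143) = 2601/2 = 1300.50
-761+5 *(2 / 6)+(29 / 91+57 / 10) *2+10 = -1006409 / 1365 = -737.30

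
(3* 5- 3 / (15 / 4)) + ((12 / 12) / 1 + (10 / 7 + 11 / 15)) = 1823 / 105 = 17.36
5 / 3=1.67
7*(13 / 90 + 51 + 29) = 50491 / 90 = 561.01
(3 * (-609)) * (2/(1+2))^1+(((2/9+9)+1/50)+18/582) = -52760927/43650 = -1208.73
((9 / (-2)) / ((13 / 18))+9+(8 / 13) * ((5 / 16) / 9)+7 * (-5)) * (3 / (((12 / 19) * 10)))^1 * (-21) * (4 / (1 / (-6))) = -1002421 / 130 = -7710.93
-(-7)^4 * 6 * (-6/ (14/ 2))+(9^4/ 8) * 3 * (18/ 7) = 522891/ 28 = 18674.68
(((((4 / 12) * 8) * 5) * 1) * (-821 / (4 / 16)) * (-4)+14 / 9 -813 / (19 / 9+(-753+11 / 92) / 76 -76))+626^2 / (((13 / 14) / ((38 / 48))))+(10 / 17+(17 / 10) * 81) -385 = 10677135387583661 / 20976252570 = 509010.62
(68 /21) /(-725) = -68 /15225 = -0.00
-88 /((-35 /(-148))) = -13024 /35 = -372.11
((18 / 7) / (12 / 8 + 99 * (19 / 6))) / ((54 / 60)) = 0.01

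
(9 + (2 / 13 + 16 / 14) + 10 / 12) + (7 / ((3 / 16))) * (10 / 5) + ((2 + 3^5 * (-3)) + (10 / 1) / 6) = -349187 / 546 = -639.54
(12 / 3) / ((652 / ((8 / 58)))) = 4 / 4727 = 0.00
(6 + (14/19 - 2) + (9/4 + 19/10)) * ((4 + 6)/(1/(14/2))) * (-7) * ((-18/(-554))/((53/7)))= -10424799/557878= -18.69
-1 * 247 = -247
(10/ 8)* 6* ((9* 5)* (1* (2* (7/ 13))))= 4725/ 13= 363.46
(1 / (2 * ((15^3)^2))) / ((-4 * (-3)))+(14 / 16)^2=1674421883 / 2187000000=0.77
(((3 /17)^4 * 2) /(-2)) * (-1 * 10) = 810 /83521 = 0.01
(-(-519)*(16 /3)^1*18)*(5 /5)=49824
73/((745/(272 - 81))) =18.72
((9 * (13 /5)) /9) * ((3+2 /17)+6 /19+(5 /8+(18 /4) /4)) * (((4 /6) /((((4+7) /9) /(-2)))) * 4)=-1044732 /17765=-58.81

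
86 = 86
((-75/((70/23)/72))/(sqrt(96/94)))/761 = -1035 * sqrt(141)/5327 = -2.31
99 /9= 11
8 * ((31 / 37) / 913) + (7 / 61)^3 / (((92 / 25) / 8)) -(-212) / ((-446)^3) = 41555321125960457 / 3911419778276223202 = 0.01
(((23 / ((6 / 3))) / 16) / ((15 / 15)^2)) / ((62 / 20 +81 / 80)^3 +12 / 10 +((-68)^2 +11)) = 368000 / 2409345689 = 0.00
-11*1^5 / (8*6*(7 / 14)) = -11 / 24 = -0.46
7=7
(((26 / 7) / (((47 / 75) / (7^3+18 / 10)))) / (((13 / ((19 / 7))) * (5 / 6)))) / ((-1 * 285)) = -20688 / 11515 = -1.80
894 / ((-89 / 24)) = -21456 / 89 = -241.08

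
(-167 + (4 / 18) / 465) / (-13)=53761 / 4185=12.85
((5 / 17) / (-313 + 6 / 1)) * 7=-35 / 5219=-0.01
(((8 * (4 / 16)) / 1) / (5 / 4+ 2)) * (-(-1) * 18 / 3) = 48 / 13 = 3.69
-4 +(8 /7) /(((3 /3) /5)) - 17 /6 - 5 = -257 /42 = -6.12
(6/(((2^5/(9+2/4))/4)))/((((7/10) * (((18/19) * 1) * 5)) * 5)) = 361/840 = 0.43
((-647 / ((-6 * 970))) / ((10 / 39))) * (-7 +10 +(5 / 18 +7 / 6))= 8411 / 4365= 1.93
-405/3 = -135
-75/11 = -6.82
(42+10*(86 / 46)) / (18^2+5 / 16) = 22336 / 119347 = 0.19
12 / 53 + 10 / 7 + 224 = 83718 / 371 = 225.65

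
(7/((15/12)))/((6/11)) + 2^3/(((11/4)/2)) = 16.08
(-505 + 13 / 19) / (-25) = 9582 / 475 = 20.17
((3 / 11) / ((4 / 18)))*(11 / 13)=27 / 26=1.04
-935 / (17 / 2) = -110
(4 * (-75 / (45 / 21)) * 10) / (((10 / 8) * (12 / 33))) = -3080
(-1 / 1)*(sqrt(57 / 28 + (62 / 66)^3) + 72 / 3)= -24 - sqrt(665870667) / 15246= -25.69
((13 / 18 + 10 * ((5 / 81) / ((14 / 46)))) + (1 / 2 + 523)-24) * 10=2847760 / 567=5022.50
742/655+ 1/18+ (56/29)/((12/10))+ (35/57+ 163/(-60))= 9029113/12992580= 0.69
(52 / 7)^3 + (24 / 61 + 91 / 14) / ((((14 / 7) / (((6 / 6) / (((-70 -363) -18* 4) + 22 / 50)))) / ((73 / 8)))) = 494513996007 / 1206503872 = 409.87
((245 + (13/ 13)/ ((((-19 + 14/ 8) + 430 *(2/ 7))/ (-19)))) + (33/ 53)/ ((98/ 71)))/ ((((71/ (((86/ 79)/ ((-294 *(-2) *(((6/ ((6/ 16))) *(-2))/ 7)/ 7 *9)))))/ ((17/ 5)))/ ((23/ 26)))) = -21111726840563/ 6450665848623360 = -0.00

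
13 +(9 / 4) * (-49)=-389 / 4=-97.25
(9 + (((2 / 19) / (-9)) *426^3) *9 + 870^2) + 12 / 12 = -7380855.89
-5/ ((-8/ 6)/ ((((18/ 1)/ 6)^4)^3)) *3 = 23914845/ 4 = 5978711.25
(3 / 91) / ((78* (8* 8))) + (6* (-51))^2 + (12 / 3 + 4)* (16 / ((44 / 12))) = 156024261131 / 1665664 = 93670.91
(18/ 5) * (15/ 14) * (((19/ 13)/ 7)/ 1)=513/ 637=0.81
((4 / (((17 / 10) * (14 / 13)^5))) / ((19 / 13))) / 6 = 24134045 / 130287864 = 0.19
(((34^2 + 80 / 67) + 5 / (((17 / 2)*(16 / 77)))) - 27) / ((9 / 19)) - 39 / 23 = 4508443439 / 1886184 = 2390.25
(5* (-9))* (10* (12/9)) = -600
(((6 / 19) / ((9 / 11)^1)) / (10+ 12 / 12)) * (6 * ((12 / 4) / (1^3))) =12 / 19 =0.63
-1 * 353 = -353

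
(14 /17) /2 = 0.41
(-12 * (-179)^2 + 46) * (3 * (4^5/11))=-1181018112/11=-107365282.91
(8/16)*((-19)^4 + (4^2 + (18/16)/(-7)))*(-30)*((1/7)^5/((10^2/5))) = -21896589/3764768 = -5.82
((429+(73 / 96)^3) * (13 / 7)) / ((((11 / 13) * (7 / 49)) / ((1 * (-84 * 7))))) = -3146289441841 / 811008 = -3879480.16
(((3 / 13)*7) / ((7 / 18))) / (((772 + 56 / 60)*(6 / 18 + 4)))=1215 / 979693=0.00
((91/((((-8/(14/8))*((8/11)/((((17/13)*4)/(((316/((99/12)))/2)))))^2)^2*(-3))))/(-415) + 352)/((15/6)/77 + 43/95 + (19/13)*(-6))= -1227307763733735972050602763/28884025823685889811808256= -42.49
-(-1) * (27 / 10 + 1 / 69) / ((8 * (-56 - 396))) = -1873 / 2495040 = -0.00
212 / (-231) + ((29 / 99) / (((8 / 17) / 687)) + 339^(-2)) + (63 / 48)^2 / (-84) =426.70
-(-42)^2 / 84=-21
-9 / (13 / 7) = -63 / 13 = -4.85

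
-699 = -699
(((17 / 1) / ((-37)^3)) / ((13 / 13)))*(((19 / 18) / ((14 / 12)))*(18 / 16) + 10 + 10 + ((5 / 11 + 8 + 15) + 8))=-549491 / 31202248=-0.02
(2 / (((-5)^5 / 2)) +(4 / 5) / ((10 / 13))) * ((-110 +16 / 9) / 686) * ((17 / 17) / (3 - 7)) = 263467 / 6431250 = 0.04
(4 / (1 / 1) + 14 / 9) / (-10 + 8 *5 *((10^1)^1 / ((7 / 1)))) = 0.12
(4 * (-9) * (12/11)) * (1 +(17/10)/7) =-48.81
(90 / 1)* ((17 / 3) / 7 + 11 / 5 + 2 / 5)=2148 / 7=306.86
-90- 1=-91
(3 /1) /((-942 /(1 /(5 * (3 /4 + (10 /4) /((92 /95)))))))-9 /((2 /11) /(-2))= 47639203 /481205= 99.00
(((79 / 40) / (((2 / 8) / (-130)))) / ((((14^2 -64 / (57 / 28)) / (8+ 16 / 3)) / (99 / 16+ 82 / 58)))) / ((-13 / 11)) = 58234297 / 108808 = 535.20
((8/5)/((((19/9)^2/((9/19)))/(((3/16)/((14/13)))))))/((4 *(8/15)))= 85293/6145664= 0.01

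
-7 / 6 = -1.17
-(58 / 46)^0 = -1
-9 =-9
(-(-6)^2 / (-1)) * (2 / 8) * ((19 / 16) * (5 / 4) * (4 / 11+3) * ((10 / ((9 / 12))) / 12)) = 17575 / 352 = 49.93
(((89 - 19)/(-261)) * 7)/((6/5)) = -1225/783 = -1.56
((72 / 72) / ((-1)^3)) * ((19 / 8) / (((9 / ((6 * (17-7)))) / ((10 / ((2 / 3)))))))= -475 / 2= -237.50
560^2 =313600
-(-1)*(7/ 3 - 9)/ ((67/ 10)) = -200/ 201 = -1.00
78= 78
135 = 135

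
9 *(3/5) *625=3375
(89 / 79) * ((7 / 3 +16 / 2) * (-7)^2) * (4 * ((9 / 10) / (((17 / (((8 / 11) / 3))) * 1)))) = 2163056 / 73865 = 29.28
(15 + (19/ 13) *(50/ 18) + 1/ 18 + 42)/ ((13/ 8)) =6356/ 169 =37.61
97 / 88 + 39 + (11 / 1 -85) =-33.90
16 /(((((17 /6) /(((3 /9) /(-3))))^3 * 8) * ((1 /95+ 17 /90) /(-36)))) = 36480 /1675333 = 0.02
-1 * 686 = -686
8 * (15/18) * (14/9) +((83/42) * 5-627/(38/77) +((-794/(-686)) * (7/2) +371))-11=-2344879/2646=-886.20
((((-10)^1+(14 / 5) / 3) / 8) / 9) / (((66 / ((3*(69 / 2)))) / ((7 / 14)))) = -0.10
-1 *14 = -14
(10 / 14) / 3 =5 / 21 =0.24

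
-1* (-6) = 6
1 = 1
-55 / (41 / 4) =-220 / 41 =-5.37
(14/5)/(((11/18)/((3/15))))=252/275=0.92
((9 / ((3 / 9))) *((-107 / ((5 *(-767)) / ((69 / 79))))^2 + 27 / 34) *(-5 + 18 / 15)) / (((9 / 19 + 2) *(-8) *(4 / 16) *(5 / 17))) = 56.04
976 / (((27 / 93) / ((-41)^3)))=-2085273776 / 9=-231697086.22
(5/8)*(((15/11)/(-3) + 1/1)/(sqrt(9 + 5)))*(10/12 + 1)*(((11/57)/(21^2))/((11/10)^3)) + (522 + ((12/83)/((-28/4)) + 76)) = 625*sqrt(14)/42582078 + 347426/581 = 597.98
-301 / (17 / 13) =-3913 / 17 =-230.18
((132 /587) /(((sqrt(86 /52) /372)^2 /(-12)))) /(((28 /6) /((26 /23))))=-222269059584 /4063801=-54694.87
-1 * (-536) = 536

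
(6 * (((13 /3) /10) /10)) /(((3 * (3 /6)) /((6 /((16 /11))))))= 143 /200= 0.72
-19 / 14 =-1.36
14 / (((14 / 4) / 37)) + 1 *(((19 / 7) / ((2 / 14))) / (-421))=62289 / 421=147.95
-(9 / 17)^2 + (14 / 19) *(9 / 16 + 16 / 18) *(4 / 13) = 3299 / 67626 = 0.05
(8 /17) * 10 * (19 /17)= 5.26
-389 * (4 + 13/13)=-1945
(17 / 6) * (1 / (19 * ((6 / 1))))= 0.02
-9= -9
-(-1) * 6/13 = 6/13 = 0.46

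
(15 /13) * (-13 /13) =-15 /13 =-1.15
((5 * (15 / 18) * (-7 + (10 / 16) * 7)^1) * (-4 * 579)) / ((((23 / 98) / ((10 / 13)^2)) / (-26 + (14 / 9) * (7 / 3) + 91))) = 153333433750 / 34983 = 4383084.18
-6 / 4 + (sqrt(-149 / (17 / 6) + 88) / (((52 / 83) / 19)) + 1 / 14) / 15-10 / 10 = -262 / 105 + 1577*sqrt(10234) / 13260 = 9.54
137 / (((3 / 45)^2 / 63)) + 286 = 1942261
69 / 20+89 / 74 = 3443 / 740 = 4.65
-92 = -92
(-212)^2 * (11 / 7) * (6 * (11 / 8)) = 4078668 / 7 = 582666.86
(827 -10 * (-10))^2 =859329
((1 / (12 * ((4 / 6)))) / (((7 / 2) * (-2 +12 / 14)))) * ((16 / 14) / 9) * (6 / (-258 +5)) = 1 / 10626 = 0.00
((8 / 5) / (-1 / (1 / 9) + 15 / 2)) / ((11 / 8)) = -128 / 165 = -0.78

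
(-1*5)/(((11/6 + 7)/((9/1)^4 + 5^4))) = -215580/53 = -4067.55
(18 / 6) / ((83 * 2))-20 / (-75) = 709 / 2490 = 0.28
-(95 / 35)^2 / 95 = -19 / 245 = -0.08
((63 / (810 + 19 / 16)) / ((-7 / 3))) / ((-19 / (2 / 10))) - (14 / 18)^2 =-60382253 / 99873405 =-0.60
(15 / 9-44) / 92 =-127 / 276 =-0.46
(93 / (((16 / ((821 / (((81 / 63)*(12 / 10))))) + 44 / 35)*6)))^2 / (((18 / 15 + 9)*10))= 16193835025 / 11391627648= 1.42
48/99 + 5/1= 181/33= 5.48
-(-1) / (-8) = -1 / 8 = -0.12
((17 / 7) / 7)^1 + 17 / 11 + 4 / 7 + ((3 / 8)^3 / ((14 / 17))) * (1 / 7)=1364921 / 551936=2.47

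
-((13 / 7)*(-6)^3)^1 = 2808 / 7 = 401.14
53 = 53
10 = 10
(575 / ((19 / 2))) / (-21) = -1150 / 399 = -2.88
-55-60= -115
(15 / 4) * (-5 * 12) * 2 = -450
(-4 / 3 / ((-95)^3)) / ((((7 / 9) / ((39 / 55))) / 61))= 28548 / 330089375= 0.00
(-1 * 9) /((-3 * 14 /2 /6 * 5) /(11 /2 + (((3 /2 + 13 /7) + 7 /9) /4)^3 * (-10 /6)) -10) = 12647639259 /20774195870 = 0.61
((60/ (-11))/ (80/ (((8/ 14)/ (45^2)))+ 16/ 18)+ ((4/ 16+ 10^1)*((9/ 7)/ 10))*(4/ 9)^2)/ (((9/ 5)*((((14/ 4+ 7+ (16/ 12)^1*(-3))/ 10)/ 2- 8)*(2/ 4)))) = -46025802320/ 1221380726643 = -0.04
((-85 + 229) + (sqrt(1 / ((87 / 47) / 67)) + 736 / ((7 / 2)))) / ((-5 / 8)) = -3968 / 7 - 8 * sqrt(273963) / 435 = -576.48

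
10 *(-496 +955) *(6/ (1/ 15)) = 413100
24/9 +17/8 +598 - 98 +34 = 12931/24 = 538.79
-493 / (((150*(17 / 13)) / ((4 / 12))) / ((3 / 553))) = -377 / 82950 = -0.00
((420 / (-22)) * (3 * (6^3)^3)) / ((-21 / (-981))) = -296586593280 / 11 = -26962417570.91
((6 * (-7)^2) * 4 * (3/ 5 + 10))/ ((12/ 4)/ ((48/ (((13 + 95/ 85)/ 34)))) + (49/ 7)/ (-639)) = 23020348176/ 27695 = 831209.54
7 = 7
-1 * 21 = -21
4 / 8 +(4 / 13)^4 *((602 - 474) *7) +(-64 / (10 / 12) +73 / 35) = -26463615 / 399854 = -66.18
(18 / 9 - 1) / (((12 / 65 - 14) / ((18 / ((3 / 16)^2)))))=-16640 / 449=-37.06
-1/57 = -0.02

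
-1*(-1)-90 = -89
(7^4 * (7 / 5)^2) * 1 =4705.96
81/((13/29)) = 2349/13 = 180.69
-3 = -3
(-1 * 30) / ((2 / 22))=-330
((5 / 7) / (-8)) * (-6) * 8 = 30 / 7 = 4.29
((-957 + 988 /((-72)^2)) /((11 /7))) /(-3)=8680175 /42768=202.96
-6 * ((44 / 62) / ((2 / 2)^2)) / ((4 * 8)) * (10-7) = -99 / 248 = -0.40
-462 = -462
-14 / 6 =-7 / 3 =-2.33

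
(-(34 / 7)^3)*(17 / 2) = -334084 / 343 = -974.01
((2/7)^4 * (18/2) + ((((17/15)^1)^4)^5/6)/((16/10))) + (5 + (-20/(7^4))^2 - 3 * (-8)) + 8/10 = 572933896815458696921490615596401/18402665589907105407714843750000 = 31.13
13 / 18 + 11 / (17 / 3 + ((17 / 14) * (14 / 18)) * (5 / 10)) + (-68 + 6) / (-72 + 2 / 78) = 37691611 / 11166246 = 3.38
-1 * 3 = -3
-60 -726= -786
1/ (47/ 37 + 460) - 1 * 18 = -307169/ 17067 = -18.00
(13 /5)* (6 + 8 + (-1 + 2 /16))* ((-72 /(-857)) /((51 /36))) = 29484 /14569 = 2.02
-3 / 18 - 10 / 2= -5.17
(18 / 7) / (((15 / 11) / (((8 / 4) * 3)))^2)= 8712 / 175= 49.78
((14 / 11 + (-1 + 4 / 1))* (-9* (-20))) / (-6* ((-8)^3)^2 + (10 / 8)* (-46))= -16920 / 34604273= -0.00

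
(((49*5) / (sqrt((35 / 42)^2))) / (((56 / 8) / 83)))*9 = 31374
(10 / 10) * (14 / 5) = 14 / 5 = 2.80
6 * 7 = 42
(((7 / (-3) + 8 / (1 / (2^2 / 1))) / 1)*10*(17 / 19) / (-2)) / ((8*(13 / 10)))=-37825 / 2964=-12.76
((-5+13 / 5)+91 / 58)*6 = -723 / 145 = -4.99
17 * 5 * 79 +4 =6719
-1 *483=-483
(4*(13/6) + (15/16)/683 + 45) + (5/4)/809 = 1423438457/26522256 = 53.67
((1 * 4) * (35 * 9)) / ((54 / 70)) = 4900 / 3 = 1633.33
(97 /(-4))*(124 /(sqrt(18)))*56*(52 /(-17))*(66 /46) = 48160112*sqrt(2) /391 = 174191.01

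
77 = 77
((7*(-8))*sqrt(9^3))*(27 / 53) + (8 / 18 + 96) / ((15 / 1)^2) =-82622596 / 107325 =-769.84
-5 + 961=956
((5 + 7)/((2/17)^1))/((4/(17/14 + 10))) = 285.96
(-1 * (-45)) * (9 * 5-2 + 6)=2205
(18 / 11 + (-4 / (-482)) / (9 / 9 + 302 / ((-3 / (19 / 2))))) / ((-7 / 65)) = -404060865 / 26592181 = -15.19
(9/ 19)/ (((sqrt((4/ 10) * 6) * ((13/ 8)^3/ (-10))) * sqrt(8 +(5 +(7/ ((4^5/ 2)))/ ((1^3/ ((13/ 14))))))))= -49152 * sqrt(7995)/ 22249019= -0.20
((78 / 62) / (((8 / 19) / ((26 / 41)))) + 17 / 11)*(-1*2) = -6.88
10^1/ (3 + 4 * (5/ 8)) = 20/ 11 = 1.82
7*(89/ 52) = 623/ 52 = 11.98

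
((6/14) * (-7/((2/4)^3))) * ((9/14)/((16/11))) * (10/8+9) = -12177/112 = -108.72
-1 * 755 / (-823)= 755 / 823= 0.92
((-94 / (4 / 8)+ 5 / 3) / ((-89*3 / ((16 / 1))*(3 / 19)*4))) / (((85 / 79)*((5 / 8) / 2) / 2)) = 105.16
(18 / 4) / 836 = 9 / 1672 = 0.01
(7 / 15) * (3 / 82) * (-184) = -3.14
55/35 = 11/7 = 1.57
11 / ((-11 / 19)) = -19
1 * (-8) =-8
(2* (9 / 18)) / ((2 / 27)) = 27 / 2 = 13.50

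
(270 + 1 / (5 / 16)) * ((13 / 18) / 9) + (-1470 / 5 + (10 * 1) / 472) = -26003051 / 95580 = -272.06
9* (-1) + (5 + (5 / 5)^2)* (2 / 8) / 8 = -141 / 16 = -8.81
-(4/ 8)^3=-1/ 8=-0.12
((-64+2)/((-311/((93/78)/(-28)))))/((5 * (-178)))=961/100751560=0.00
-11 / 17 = -0.65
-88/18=-44/9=-4.89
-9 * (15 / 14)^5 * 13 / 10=-17769375 / 1075648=-16.52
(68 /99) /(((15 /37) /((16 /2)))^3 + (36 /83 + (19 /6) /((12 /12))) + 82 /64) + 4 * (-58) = -241207772792152 /1040319595623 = -231.86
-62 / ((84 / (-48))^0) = -62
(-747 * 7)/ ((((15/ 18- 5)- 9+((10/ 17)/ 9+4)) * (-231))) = -76194/ 30635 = -2.49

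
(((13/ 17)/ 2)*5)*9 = 585/ 34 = 17.21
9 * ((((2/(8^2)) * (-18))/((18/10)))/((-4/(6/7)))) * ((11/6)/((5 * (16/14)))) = 99/512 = 0.19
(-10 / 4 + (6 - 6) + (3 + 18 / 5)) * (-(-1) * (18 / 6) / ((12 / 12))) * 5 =123 / 2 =61.50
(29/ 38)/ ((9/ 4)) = 58/ 171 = 0.34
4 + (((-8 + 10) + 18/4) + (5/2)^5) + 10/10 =3493/32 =109.16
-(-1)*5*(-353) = -1765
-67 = -67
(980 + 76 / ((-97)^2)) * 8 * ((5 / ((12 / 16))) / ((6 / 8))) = 655708160 / 9409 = 69689.46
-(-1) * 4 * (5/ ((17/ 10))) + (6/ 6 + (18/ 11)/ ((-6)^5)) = 1031167/ 80784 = 12.76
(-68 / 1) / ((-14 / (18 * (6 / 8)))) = 459 / 7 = 65.57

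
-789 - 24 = -813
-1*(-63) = 63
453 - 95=358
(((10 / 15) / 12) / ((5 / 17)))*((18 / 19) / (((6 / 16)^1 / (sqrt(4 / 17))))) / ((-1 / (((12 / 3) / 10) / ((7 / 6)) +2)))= -1312*sqrt(17) / 9975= -0.54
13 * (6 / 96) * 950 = 6175 / 8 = 771.88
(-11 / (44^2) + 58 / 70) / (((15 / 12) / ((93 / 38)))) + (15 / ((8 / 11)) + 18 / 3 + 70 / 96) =50851477 / 1755600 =28.97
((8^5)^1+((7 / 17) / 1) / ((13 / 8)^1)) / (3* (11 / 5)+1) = 18104460 / 4199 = 4311.61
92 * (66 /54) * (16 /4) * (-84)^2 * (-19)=-60299008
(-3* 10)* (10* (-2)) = 600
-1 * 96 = -96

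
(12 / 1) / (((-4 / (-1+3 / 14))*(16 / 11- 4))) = -363 / 392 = -0.93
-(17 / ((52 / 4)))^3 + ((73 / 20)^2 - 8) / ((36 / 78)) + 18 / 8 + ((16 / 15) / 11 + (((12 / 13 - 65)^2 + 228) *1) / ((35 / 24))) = 1211288109413 / 406005600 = 2983.43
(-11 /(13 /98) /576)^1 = -0.14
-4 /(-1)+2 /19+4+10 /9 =1576 /171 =9.22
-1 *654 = -654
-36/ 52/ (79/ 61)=-549/ 1027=-0.53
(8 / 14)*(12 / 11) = 48 / 77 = 0.62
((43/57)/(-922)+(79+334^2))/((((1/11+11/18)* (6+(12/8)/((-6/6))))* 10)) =64535523217/18262515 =3533.77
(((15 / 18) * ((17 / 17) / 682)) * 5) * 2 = 25 / 2046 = 0.01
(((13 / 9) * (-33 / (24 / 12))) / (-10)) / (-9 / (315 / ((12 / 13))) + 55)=13013 / 300156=0.04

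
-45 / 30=-3 / 2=-1.50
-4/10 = -2/5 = -0.40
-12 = -12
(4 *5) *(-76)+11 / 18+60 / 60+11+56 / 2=-1479.39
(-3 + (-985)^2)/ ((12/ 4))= 970222/ 3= 323407.33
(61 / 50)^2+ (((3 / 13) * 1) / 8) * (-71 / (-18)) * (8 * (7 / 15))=559607 / 292500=1.91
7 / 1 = 7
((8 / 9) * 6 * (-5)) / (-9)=80 / 27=2.96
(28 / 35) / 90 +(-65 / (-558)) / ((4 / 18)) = 14873 / 27900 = 0.53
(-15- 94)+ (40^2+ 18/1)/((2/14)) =11217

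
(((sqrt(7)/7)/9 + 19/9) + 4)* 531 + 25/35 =59* sqrt(7)/7 + 22720/7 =3268.01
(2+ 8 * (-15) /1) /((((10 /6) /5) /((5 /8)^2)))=-4425 /32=-138.28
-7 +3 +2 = -2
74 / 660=37 / 330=0.11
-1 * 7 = -7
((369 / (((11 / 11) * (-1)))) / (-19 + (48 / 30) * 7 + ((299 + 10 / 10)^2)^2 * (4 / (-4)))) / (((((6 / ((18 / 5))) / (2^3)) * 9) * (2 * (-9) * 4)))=-1 / 2963414637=-0.00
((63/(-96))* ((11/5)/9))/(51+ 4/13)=-1001/320160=-0.00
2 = 2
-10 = -10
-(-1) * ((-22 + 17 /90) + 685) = 663.19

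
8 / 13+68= 892 / 13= 68.62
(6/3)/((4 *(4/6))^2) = 9/32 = 0.28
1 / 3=0.33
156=156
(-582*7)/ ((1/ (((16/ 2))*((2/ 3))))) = -21728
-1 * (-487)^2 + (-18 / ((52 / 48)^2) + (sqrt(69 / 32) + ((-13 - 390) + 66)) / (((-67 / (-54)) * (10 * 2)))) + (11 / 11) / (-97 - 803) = -2417212833013 / 10190700 + 27 * sqrt(138) / 5360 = -237197.86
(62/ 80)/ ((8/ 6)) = 93/ 160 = 0.58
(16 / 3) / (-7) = -16 / 21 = -0.76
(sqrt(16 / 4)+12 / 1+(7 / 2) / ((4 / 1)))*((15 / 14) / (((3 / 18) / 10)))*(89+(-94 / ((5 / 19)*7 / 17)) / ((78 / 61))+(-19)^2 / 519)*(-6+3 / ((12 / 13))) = 1548156.85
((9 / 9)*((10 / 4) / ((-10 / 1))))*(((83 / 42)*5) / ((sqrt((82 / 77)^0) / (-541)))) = 224515 / 168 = 1336.40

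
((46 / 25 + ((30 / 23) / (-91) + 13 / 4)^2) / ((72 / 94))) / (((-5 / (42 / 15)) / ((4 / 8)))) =-4.50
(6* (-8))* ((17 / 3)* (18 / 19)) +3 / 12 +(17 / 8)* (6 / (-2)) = -40099 / 152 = -263.81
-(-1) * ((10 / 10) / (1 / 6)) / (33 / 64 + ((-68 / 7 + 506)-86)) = 2688 / 184039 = 0.01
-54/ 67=-0.81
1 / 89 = 0.01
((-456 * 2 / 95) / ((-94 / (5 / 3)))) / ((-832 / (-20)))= 5 / 1222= 0.00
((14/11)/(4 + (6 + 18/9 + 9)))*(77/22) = 7/33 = 0.21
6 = 6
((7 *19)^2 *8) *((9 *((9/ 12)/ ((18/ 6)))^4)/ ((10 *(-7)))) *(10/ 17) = -22743/ 544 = -41.81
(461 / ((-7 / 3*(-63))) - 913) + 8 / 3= -133358 / 147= -907.20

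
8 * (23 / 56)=23 / 7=3.29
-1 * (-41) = 41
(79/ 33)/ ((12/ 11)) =79/ 36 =2.19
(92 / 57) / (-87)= -92 / 4959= -0.02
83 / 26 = 3.19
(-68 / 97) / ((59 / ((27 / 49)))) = -1836 / 280427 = -0.01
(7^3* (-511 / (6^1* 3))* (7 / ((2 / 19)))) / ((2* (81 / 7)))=-163179163 / 5832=-27979.97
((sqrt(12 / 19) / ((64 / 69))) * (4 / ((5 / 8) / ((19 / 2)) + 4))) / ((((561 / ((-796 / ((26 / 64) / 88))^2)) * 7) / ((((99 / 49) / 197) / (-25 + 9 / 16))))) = -120587607343104 * sqrt(57) / 339924226733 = -2678.29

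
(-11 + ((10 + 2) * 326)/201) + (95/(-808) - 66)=-3121205/54136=-57.65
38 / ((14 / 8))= 152 / 7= 21.71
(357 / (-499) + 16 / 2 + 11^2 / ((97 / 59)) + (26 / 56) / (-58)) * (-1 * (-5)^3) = 794657413125 / 78606472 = 10109.31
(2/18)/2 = 1/18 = 0.06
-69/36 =-23/12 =-1.92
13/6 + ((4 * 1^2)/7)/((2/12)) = 235/42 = 5.60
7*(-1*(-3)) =21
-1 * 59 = -59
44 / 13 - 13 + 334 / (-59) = -11717 / 767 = -15.28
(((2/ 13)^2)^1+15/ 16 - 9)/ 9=-21737/ 24336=-0.89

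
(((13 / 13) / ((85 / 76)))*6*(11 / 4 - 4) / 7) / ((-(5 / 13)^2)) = 19266 / 2975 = 6.48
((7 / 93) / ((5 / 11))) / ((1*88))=7 / 3720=0.00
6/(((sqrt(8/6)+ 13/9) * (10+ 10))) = 351/610 - 81 * sqrt(3)/305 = 0.12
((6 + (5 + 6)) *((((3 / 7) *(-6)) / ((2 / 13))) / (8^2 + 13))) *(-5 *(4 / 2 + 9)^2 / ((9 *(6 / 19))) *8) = 923780 / 147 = 6284.22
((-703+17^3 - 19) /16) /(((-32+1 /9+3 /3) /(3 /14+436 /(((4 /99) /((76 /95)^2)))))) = -91176592221 /1556800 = -58566.67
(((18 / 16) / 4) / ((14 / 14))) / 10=9 / 320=0.03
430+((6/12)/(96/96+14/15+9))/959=135257375/314552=430.00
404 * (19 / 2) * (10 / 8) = 9595 / 2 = 4797.50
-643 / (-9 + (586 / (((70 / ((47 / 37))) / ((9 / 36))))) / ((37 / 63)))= 17605340 / 122481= 143.74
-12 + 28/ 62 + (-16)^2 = 7578/ 31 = 244.45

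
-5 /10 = -1 /2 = -0.50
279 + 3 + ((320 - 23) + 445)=1024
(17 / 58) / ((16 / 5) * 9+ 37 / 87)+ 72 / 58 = 922731 / 737354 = 1.25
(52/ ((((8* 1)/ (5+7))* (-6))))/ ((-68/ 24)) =78/ 17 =4.59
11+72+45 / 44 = 3697 / 44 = 84.02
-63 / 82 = -0.77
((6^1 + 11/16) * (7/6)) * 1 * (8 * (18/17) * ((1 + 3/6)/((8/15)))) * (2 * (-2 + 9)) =707805/272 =2602.22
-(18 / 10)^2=-81 / 25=-3.24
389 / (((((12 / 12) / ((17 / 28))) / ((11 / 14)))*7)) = 72743 / 2744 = 26.51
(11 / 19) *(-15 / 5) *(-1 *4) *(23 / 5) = 3036 / 95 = 31.96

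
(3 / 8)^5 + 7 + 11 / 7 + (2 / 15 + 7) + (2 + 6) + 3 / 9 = 82731947 / 3440640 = 24.05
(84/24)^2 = 49/4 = 12.25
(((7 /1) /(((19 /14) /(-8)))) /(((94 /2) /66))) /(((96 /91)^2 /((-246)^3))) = 2768634519651 /3572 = 775093650.52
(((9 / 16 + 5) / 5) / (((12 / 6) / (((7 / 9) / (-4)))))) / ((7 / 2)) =-89 / 2880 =-0.03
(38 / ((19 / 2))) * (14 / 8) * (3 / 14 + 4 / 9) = 83 / 18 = 4.61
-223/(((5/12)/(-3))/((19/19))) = 8028/5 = 1605.60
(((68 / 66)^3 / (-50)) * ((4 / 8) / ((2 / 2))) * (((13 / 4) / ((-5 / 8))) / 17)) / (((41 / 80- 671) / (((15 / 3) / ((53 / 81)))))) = -0.00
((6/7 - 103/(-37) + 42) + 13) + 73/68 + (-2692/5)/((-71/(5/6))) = 247715935/3751356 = 66.03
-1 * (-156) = 156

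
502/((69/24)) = 4016/23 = 174.61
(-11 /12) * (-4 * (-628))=-6908 /3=-2302.67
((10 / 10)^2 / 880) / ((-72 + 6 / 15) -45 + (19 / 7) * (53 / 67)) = -469 / 47236992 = -0.00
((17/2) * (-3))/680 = -3/80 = -0.04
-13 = -13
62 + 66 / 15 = 332 / 5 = 66.40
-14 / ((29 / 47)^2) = -30926 / 841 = -36.77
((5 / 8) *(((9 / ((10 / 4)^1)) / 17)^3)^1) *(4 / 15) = 972 / 614125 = 0.00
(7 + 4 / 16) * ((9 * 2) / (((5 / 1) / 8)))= 1044 / 5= 208.80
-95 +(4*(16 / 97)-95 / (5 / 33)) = -69970 / 97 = -721.34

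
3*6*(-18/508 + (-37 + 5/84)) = -665.57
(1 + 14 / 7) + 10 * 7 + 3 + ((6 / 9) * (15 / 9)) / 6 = 2057 / 27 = 76.19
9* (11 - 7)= 36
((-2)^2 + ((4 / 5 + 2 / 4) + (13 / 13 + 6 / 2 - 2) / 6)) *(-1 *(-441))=24843 / 10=2484.30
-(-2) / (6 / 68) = 68 / 3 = 22.67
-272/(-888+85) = 272/803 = 0.34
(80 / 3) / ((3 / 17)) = 1360 / 9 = 151.11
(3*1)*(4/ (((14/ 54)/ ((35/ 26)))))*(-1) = -810/ 13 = -62.31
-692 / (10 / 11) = -3806 / 5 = -761.20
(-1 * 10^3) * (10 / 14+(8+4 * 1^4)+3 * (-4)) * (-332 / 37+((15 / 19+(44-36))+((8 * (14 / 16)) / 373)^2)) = 89565970000 / 684653809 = 130.82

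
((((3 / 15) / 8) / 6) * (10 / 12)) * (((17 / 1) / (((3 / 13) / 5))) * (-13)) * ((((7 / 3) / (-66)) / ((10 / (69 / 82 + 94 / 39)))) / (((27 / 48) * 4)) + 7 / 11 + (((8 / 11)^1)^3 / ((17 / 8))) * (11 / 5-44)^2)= -4989303066449 / 946883520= -5269.18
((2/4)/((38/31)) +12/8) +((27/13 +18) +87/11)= 324887/10868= 29.89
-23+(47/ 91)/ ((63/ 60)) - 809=-1589012/ 1911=-831.51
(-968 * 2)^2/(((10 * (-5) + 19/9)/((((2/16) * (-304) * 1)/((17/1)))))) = 1281848832/7327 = 174948.66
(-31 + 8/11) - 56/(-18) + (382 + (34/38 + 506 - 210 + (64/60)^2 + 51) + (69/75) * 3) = 33229318/47025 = 706.63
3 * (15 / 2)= 45 / 2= 22.50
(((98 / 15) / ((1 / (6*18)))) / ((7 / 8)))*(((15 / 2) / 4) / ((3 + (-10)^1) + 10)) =504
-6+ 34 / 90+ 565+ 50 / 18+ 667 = 55312 / 45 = 1229.16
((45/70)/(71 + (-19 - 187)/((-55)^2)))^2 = 9150625/111405083076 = 0.00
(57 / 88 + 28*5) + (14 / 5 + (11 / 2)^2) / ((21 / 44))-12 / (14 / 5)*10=1543433 / 9240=167.04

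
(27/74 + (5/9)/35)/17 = 1775/79254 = 0.02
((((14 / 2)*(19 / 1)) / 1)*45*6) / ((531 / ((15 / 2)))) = 29925 / 59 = 507.20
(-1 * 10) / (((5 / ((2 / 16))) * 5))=-1 / 20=-0.05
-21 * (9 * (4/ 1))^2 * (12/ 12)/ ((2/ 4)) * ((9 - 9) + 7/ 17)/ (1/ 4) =-1524096/ 17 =-89652.71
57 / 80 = 0.71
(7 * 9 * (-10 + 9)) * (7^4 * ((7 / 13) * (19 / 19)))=-1058841 / 13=-81449.31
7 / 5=1.40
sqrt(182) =13.49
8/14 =4/7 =0.57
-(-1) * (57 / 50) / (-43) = -57 / 2150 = -0.03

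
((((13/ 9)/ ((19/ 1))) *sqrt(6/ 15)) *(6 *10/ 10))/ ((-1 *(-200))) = 13 *sqrt(10)/ 28500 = 0.00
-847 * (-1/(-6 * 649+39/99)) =-27951/128489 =-0.22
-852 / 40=-213 / 10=-21.30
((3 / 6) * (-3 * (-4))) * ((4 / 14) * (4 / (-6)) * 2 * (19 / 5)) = -8.69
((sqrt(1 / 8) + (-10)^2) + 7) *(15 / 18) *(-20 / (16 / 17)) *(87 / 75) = -2205.22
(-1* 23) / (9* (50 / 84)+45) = -0.46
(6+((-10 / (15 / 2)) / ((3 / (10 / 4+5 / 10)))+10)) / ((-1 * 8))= -11 / 6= -1.83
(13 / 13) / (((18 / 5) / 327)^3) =161878625 / 216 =749438.08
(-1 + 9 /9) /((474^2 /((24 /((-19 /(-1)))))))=0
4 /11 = 0.36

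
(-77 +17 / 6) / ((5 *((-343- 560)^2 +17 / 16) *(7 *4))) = -178 / 273977781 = -0.00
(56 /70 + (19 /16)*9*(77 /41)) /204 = 4027 /39360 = 0.10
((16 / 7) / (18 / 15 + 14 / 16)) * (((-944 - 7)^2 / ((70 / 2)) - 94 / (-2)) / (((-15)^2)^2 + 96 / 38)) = 2203503872 / 3912140841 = 0.56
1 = 1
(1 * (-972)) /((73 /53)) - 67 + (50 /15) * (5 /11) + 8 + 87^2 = 16395212 /2409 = 6805.82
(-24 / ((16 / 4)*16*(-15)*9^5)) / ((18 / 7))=7 / 42515280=0.00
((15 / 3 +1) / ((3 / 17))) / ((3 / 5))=170 / 3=56.67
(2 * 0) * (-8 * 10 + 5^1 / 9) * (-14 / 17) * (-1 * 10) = 0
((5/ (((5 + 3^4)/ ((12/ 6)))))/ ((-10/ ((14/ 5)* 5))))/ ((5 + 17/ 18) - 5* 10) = 126/ 34099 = 0.00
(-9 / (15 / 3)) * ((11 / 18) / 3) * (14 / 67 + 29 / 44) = -853 / 2680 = -0.32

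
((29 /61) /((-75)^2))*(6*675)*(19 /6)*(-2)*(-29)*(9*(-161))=-138921426 /1525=-91096.02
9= 9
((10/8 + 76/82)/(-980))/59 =-51/1354640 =-0.00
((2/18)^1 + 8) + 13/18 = 53/6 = 8.83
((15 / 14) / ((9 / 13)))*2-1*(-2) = 107 / 21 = 5.10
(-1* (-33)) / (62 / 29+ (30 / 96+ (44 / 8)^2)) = 15312 / 15173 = 1.01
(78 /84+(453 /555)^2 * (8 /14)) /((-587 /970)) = -8693043 /4018015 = -2.16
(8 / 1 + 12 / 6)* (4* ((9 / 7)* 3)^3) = 787320 / 343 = 2295.39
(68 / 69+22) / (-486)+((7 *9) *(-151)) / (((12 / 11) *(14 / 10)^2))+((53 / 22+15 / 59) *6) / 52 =-8810872812587 / 1980484506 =-4448.85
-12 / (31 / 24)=-288 / 31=-9.29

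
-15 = -15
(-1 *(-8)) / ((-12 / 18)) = -12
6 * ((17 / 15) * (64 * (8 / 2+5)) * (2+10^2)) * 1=1997568 / 5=399513.60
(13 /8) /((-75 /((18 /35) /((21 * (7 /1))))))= -13 /171500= -0.00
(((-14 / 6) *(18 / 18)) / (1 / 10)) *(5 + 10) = -350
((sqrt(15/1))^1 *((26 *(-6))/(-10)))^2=18252/5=3650.40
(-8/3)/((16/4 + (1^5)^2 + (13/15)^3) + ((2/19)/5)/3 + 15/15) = -171000/426943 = -0.40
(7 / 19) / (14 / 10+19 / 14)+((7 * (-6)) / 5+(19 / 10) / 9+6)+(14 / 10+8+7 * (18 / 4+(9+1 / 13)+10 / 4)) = 514345669 / 4290390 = 119.88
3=3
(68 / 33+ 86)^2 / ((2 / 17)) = 71781106 / 1089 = 65914.70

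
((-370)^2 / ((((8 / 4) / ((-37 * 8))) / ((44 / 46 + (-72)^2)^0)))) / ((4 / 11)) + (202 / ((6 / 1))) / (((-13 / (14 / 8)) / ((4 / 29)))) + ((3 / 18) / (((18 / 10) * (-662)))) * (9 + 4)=-750915314675917 / 13476996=-55718300.63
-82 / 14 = -41 / 7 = -5.86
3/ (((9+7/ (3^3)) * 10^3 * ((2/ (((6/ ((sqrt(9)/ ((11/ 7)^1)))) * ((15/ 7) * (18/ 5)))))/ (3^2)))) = 216513/ 6125000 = 0.04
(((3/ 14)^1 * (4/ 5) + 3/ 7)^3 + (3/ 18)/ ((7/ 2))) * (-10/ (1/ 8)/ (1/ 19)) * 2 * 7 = -5609.81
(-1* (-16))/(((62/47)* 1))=376/31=12.13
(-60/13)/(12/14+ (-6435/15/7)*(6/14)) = 196/1079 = 0.18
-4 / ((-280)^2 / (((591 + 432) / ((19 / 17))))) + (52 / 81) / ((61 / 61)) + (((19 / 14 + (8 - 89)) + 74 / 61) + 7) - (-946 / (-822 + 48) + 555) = -1153802116331 / 1840028400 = -627.06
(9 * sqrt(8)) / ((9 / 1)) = 2 * sqrt(2) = 2.83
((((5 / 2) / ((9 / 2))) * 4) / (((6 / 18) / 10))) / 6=100 / 9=11.11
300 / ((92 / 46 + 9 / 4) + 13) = 400 / 23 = 17.39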